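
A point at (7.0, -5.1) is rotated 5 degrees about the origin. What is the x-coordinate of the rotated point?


x' = x*cos(theta) - y*sin(theta)
cos(5 deg) = 0.9962, sin(5 deg) = 0.0872
x' = 7.0 * 0.9962 - -5.1 * 0.0872
= 6.9734 - -0.4445
= 7.4179


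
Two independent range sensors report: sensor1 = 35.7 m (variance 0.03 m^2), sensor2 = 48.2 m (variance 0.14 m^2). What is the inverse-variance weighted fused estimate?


w1 = (1/var1) / (1/var1 + 1/var2)
   = 33.3333 / (33.3333 + 7.1429) = 0.8235
w2 = 1 - w1 = 0.1765
fused = w1*s1 + w2*s2 = 29.4 + 8.5059
= 37.9059 m


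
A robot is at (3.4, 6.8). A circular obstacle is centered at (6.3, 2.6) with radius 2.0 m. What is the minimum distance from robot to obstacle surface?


center_dist = sqrt((3.4-6.3)^2 + (6.8-2.6)^2)
= sqrt(8.41 + 17.64)
= 5.1039
min_dist = center_dist - radius = 5.1039 - 2.0 = 3.1039 m


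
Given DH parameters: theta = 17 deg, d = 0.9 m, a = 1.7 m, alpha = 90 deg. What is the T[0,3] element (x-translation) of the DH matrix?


T[0,3] = a * cos(theta)
= 1.7 * cos(17 deg)
= 1.7 * 0.9563
= 1.6257


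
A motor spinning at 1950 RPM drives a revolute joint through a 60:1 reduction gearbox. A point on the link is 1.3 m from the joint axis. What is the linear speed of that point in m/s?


omega_motor = 1950 * 2*pi/60 = 204.2035 rad/s
omega_joint = omega_motor / 60 = 3.4034 rad/s
v = omega_joint * r = 3.4034 * 1.3
= 4.4244 m/s


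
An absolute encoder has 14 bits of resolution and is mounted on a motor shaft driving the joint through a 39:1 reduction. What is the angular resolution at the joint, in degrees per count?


counts = 2^14 = 16384
effective counts at joint = 16384 * 39 = 638976
resolution = 360 / 638976
= 5.6340e-04 deg/count


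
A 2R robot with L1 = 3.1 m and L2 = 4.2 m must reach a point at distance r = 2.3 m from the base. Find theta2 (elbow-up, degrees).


cos(theta2) = (r^2 - L1^2 - L2^2) / (2*L1*L2)
cos(theta2) = (5.29 - 9.61 - 17.64) / 26.04
cos(theta2) = -0.843318
theta2 = 147.4922 degrees


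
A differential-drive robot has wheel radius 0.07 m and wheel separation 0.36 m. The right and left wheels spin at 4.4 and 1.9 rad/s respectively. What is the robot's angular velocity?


vR = r*wR = 0.07*4.4 = 0.308 m/s
vL = r*wL = 0.07*1.9 = 0.133 m/s
v = (vR+vL)/2 = 0.2205 m/s
omega = (vR-vL)/L = 0.4861 rad/s
angular velocity = 0.4861 rad/s


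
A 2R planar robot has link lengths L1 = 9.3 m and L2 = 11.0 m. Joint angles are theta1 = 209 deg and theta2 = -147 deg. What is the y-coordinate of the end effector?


Convert angles to radians: theta1 = 3.6477, theta2 = -2.5656
y = L1*sin(theta1) + L2*sin(theta1+theta2)
y = -4.5087 + 9.7124
y = 5.2037


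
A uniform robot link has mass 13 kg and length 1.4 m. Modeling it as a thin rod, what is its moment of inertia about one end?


I = (1/3) * m * L^2
= (1/3) * 13 * 1.4^2
= 0.333333 * 13 * 1.96
= 8.4933 kg*m^2


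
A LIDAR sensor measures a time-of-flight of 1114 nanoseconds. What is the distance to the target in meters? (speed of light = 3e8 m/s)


tof = 1114 ns = 1.114e-06 s
dist = c * tof / 2
= 3e8 * 1.114e-06 / 2
= 167.1 m


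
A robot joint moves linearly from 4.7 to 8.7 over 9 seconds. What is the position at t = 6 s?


s = t/T = 6/9 = 0.6667
p(t) = p0 + (pf-p0)*s
= 4.7 + (8.7 - 4.7) * 0.6667
= 7.3667


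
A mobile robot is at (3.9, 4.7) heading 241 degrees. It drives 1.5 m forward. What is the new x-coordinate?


x_new = x0 + d*cos(theta)
= 3.9 + 1.5*cos(241)
= 3.9 + -0.7272
= 3.1728


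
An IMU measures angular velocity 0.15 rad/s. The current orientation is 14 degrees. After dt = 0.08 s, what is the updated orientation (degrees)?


delta_theta = w * dt = 0.15 * 0.08 = 0.012 rad
= 0.6875 deg
theta_new = 14 + 0.6875 = 14.6875 deg


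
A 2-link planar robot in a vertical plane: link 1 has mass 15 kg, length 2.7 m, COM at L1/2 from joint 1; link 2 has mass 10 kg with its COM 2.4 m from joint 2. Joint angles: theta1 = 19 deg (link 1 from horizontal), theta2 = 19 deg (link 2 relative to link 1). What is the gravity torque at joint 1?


Horizontal distance from joint 1 to link-1 COM:
  x_c1 = (L1/2)*cos(t1) = 1.35 * 0.9455 = 1.2765 m
Horizontal distance from joint 1 to link-2 COM:
  x_c2 = L1*cos(t1) + Lc2*cos(t1+t2)
       = 2.7*0.9455 + 2.4*0.788 = 4.4441 m
tau1 = m1*g*x_c1 + m2*g*x_c2
     = 15*9.81*1.2765 + 10*9.81*4.4441
     = 187.8296 + 435.9688
     = 623.7984 Nm


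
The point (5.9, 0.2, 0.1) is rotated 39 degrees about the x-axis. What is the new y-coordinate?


Rotation about x-axis: y' = y*cos(theta) - z*sin(theta)
= 0.2 * 0.7771 - 0.1 * 0.6293
= 0.0925


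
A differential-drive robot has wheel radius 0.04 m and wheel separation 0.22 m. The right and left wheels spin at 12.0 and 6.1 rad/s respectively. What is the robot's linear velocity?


vR = r*wR = 0.04*12.0 = 0.48 m/s
vL = r*wL = 0.04*6.1 = 0.244 m/s
v = (vR+vL)/2 = 0.362 m/s
omega = (vR-vL)/L = 1.0727 rad/s
linear velocity = 0.362 m/s


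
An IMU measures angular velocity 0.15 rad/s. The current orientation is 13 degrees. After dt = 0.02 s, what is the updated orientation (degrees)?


delta_theta = w * dt = 0.15 * 0.02 = 0.003 rad
= 0.1719 deg
theta_new = 13 + 0.1719 = 13.1719 deg


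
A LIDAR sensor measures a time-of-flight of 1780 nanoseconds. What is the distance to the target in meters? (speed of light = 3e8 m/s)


tof = 1780 ns = 1.78e-06 s
dist = c * tof / 2
= 3e8 * 1.78e-06 / 2
= 267.0 m


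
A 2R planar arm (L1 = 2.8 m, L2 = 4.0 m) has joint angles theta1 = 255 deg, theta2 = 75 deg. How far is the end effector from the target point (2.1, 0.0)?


End effector via forward kinematics:
x = L1*cos(t1) + L2*cos(t1+t2) = 2.7394
y = L1*sin(t1) + L2*sin(t1+t2) = -4.7046
Distance to target:
d = sqrt((2.1 - 2.7394)^2 + (0.0 - -4.7046)^2)
= sqrt(0.4088 + 22.1332)
= 4.7478 m


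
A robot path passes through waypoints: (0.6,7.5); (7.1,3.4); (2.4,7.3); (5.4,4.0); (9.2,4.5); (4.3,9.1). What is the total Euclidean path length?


Segment lengths:
  seg1 = sqrt((6.5)^2 + (-4.1)^2) = 7.6851
  seg2 = sqrt((-4.7)^2 + (3.9)^2) = 6.1074
  seg3 = sqrt((3.0)^2 + (-3.3)^2) = 4.4598
  seg4 = sqrt((3.8)^2 + (0.5)^2) = 3.8328
  seg5 = sqrt((-4.9)^2 + (4.6)^2) = 6.7209
Total = 28.8059


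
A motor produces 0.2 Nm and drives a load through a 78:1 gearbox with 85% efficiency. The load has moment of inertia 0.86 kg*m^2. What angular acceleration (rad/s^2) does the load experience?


tau_out = tau_motor * N * eta
= 0.2 * 78 * 0.85 = 13.26 Nm
alpha = tau_out / I = 13.26 / 0.86
= 15.4186 rad/s^2


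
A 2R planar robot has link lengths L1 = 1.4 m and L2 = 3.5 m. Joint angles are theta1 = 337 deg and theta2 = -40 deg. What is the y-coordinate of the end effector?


Convert angles to radians: theta1 = 5.8818, theta2 = -0.6981
y = L1*sin(theta1) + L2*sin(theta1+theta2)
y = -0.547 + -3.1185
y = -3.6655


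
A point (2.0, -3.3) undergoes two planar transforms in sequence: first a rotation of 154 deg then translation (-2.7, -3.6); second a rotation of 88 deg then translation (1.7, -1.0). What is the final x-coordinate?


After transform 1:
x1 = cos(154)*2.0 - sin(154)*-3.3 + -2.7 = -3.051
y1 = sin(154)*2.0 + cos(154)*-3.3 + -3.6 = 0.2428
After transform 2:
x2 = cos(88)*-3.051 - sin(88)*0.2428 + 1.7
= 1.3509


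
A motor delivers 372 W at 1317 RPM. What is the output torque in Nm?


omega = 1317 * 2*pi/60 = 137.9159 rad/s
tau = P / omega = 372 / 137.9159
= 2.6973 Nm


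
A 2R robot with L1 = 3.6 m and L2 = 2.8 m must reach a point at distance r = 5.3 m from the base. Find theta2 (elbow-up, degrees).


cos(theta2) = (r^2 - L1^2 - L2^2) / (2*L1*L2)
cos(theta2) = (28.09 - 12.96 - 7.84) / 20.16
cos(theta2) = 0.361607
theta2 = 68.8011 degrees


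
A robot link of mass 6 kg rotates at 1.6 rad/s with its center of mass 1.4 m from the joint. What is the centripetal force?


F = m * omega^2 * r
= 6 * 1.6^2 * 1.4
= 6 * 2.56 * 1.4
= 21.504 N


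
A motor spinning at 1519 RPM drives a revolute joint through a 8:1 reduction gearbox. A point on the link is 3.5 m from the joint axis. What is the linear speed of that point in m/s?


omega_motor = 1519 * 2*pi/60 = 159.0693 rad/s
omega_joint = omega_motor / 8 = 19.8837 rad/s
v = omega_joint * r = 19.8837 * 3.5
= 69.5928 m/s


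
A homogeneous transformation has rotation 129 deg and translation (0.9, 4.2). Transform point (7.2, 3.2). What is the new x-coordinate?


x' = cos(theta)*px - sin(theta)*py + tx
= -0.6293*7.2 - 0.7771*3.2 + 0.9
= -6.118


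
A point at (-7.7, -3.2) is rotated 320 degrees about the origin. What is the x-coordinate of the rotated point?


x' = x*cos(theta) - y*sin(theta)
cos(320 deg) = 0.766, sin(320 deg) = -0.6428
x' = -7.7 * 0.766 - -3.2 * -0.6428
= -5.8985 - 2.0569
= -7.9555


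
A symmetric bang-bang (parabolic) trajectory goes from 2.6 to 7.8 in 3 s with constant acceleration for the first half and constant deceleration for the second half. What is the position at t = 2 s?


Symmetric rest-to-rest: each phase covers (pf-p0)/2 in time T/2. 0.5*a*(T/2)^2 = (pf-p0)/2 => a = 4*(pf-p0)/T^2
a = 4*(7.8-2.6)/3^2 = 2.3111
t = 2 is in the deceleration phase (t > T/2).
p = pf - 0.5*a*(T-t)^2 = 7.8 - 0.5*2.3111*1^2
= 6.6444


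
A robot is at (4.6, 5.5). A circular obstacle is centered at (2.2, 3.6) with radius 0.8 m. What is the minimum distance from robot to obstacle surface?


center_dist = sqrt((4.6-2.2)^2 + (5.5-3.6)^2)
= sqrt(5.76 + 3.61)
= 3.061
min_dist = center_dist - radius = 3.061 - 0.8 = 2.261 m


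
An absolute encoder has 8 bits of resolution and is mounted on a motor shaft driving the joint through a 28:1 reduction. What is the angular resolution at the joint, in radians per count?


counts = 2^8 = 256
effective counts at joint = 256 * 28 = 7168
resolution = 2*pi / 7168
= 8.7656e-04 rad/count


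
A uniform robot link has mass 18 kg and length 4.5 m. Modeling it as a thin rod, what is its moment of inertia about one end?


I = (1/3) * m * L^2
= (1/3) * 18 * 4.5^2
= 0.333333 * 18 * 20.25
= 121.5 kg*m^2


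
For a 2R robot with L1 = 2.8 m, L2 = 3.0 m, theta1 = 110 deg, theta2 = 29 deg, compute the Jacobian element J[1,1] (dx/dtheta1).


J[1,1] = -L1*sin(t1) - L2*sin(t1+t2)
= -2.8*sin(110) - 3.0*sin(139)
= -4.5993


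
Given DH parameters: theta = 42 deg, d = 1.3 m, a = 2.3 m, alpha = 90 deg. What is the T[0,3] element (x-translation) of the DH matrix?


T[0,3] = a * cos(theta)
= 2.3 * cos(42 deg)
= 2.3 * 0.7431
= 1.7092


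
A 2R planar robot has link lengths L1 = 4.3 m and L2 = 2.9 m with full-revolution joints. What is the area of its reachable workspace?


r_max = L1 + L2 = 7.2 m
r_min = |L1 - L2| = 1.4 m
Area = pi*(r_max^2 - r_min^2)
= pi*(51.84 - 1.96)
= pi * 49.88
= 156.7026 m^2


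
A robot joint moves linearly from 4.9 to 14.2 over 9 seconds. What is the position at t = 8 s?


s = t/T = 8/9 = 0.8889
p(t) = p0 + (pf-p0)*s
= 4.9 + (14.2 - 4.9) * 0.8889
= 13.1667


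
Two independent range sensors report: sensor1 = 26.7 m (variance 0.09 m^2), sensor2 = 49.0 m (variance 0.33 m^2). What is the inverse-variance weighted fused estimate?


w1 = (1/var1) / (1/var1 + 1/var2)
   = 11.1111 / (11.1111 + 3.0303) = 0.7857
w2 = 1 - w1 = 0.2143
fused = w1*s1 + w2*s2 = 20.9786 + 10.5
= 31.4786 m


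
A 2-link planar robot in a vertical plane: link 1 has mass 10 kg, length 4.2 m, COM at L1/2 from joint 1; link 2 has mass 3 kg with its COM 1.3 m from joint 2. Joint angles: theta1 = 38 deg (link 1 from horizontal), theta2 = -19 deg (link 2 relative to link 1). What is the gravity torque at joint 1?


Horizontal distance from joint 1 to link-1 COM:
  x_c1 = (L1/2)*cos(t1) = 2.1 * 0.788 = 1.6548 m
Horizontal distance from joint 1 to link-2 COM:
  x_c2 = L1*cos(t1) + Lc2*cos(t1+t2)
       = 4.2*0.788 + 1.3*0.9455 = 4.5388 m
tau1 = m1*g*x_c1 + m2*g*x_c2
     = 10*9.81*1.6548 + 3*9.81*4.5388
     = 162.3381 + 133.5775
     = 295.9155 Nm


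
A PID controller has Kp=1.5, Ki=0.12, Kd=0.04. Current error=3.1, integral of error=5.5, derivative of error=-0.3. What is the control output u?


u = Kp*e + Ki*int(e) + Kd*de/dt
= 1.5*3.1 + 0.12*5.5 + 0.04*(-0.3)
= 4.65 + 0.66 + -0.012
= 5.298


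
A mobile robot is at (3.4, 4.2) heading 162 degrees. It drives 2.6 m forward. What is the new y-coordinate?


y_new = y0 + d*sin(theta)
= 4.2 + 2.6*sin(162)
= 4.2 + 0.8034
= 5.0034


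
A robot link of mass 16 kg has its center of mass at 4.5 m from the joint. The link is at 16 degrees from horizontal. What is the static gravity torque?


tau = m*g*L*cos(angle)
= 16 * 9.81 * 4.5 * cos(16 deg)
= 16 * 9.81 * 4.5 * 0.9613
= 678.9584 Nm


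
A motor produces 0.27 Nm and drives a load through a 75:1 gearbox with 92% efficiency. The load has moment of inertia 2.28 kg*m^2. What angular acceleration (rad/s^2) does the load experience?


tau_out = tau_motor * N * eta
= 0.27 * 75 * 0.92 = 18.63 Nm
alpha = tau_out / I = 18.63 / 2.28
= 8.1711 rad/s^2


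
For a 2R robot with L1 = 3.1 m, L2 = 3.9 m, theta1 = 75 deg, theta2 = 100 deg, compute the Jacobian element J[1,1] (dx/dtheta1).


J[1,1] = -L1*sin(t1) - L2*sin(t1+t2)
= -3.1*sin(75) - 3.9*sin(175)
= -3.3343


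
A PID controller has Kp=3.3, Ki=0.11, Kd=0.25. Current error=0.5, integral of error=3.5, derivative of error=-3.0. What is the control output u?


u = Kp*e + Ki*int(e) + Kd*de/dt
= 3.3*0.5 + 0.11*3.5 + 0.25*(-3.0)
= 1.65 + 0.385 + -0.75
= 1.285


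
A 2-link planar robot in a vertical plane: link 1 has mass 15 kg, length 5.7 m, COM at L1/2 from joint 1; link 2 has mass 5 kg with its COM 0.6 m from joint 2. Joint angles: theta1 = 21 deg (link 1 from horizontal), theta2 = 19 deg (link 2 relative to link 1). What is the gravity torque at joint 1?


Horizontal distance from joint 1 to link-1 COM:
  x_c1 = (L1/2)*cos(t1) = 2.85 * 0.9336 = 2.6607 m
Horizontal distance from joint 1 to link-2 COM:
  x_c2 = L1*cos(t1) + Lc2*cos(t1+t2)
       = 5.7*0.9336 + 0.6*0.766 = 5.781 m
tau1 = m1*g*x_c1 + m2*g*x_c2
     = 15*9.81*2.6607 + 5*9.81*5.781
     = 391.5226 + 283.5598
     = 675.0824 Nm


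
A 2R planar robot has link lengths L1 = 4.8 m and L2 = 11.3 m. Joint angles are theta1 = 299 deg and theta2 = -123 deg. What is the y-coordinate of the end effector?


Convert angles to radians: theta1 = 5.2185, theta2 = -2.1468
y = L1*sin(theta1) + L2*sin(theta1+theta2)
y = -4.1982 + 0.7882
y = -3.4099


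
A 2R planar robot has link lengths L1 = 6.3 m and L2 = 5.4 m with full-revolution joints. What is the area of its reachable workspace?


r_max = L1 + L2 = 11.7 m
r_min = |L1 - L2| = 0.9 m
Area = pi*(r_max^2 - r_min^2)
= pi*(136.89 - 0.81)
= pi * 136.08
= 427.5079 m^2


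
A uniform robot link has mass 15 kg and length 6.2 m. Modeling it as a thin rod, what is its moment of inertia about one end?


I = (1/3) * m * L^2
= (1/3) * 15 * 6.2^2
= 0.333333 * 15 * 38.44
= 192.2 kg*m^2


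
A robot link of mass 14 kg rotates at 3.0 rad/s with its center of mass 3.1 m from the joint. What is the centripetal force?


F = m * omega^2 * r
= 14 * 3.0^2 * 3.1
= 14 * 9.0 * 3.1
= 390.6 N


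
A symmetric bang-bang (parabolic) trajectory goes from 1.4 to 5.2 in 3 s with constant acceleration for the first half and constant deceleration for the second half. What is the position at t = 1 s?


Symmetric rest-to-rest: each phase covers (pf-p0)/2 in time T/2. 0.5*a*(T/2)^2 = (pf-p0)/2 => a = 4*(pf-p0)/T^2
a = 4*(5.2-1.4)/3^2 = 1.6889
t = 1 is in the acceleration phase (t <= T/2).
p = p0 + 0.5*a*t^2 = 1.4 + 0.5*1.6889*1^2
= 2.2444


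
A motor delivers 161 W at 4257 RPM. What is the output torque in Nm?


omega = 4257 * 2*pi/60 = 445.792 rad/s
tau = P / omega = 161 / 445.792
= 0.3612 Nm


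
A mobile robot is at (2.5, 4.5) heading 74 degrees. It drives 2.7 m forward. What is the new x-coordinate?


x_new = x0 + d*cos(theta)
= 2.5 + 2.7*cos(74)
= 2.5 + 0.7442
= 3.2442


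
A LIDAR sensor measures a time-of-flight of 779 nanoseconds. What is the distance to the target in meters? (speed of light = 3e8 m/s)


tof = 779 ns = 7.79e-07 s
dist = c * tof / 2
= 3e8 * 7.79e-07 / 2
= 116.85 m


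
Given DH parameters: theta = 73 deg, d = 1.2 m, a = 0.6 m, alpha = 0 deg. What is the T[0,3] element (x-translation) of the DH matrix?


T[0,3] = a * cos(theta)
= 0.6 * cos(73 deg)
= 0.6 * 0.2924
= 0.1754


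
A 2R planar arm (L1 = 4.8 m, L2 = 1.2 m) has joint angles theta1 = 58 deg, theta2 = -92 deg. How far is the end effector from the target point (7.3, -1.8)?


End effector via forward kinematics:
x = L1*cos(t1) + L2*cos(t1+t2) = 3.5385
y = L1*sin(t1) + L2*sin(t1+t2) = 3.3996
Distance to target:
d = sqrt((7.3 - 3.5385)^2 + (-1.8 - 3.3996)^2)
= sqrt(14.1492 + 27.0358)
= 6.4176 m


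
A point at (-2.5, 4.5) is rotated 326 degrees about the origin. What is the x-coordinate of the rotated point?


x' = x*cos(theta) - y*sin(theta)
cos(326 deg) = 0.829, sin(326 deg) = -0.5592
x' = -2.5 * 0.829 - 4.5 * -0.5592
= -2.0726 - -2.5164
= 0.4438


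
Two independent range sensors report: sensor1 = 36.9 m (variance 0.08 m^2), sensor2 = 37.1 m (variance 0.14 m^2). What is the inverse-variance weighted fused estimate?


w1 = (1/var1) / (1/var1 + 1/var2)
   = 12.5 / (12.5 + 7.1429) = 0.6364
w2 = 1 - w1 = 0.3636
fused = w1*s1 + w2*s2 = 23.4818 + 13.4909
= 36.9727 m


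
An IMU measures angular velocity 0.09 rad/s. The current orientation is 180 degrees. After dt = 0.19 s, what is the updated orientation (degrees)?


delta_theta = w * dt = 0.09 * 0.19 = 0.0171 rad
= 0.9798 deg
theta_new = 180 + 0.9798 = 180.9798 deg


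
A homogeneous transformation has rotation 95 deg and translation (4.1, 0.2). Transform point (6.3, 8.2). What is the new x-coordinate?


x' = cos(theta)*px - sin(theta)*py + tx
= -0.0872*6.3 - 0.9962*8.2 + 4.1
= -4.6179


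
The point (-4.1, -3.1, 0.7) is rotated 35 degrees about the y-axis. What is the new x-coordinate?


Rotation about y-axis: x' = x*cos(theta) + z*sin(theta)
= -4.1 * 0.8192 + 0.7 * 0.5736
= -2.957


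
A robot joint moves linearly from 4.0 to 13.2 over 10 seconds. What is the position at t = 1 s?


s = t/T = 1/10 = 0.1
p(t) = p0 + (pf-p0)*s
= 4.0 + (13.2 - 4.0) * 0.1
= 4.92


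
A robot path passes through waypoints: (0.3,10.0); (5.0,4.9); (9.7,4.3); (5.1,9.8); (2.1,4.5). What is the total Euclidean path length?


Segment lengths:
  seg1 = sqrt((4.7)^2 + (-5.1)^2) = 6.9354
  seg2 = sqrt((4.7)^2 + (-0.6)^2) = 4.7381
  seg3 = sqrt((-4.6)^2 + (5.5)^2) = 7.1701
  seg4 = sqrt((-3.0)^2 + (-5.3)^2) = 6.0902
Total = 24.9338


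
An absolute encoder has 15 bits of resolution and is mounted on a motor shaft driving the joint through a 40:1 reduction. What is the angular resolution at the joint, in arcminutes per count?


counts = 2^15 = 32768
effective counts at joint = 32768 * 40 = 1310720
resolution = 360*60 / 1310720
= 0.0165 arcmin/count


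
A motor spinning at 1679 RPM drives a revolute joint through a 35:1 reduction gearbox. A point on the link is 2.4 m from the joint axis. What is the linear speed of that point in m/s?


omega_motor = 1679 * 2*pi/60 = 175.8245 rad/s
omega_joint = omega_motor / 35 = 5.0236 rad/s
v = omega_joint * r = 5.0236 * 2.4
= 12.0565 m/s


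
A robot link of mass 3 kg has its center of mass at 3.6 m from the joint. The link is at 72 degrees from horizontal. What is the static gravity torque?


tau = m*g*L*cos(angle)
= 3 * 9.81 * 3.6 * cos(72 deg)
= 3 * 9.81 * 3.6 * 0.309
= 32.7397 Nm


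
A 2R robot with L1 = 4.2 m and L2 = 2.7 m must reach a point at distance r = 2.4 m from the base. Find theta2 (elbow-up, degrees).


cos(theta2) = (r^2 - L1^2 - L2^2) / (2*L1*L2)
cos(theta2) = (5.76 - 17.64 - 7.29) / 22.68
cos(theta2) = -0.845238
theta2 = 147.6975 degrees


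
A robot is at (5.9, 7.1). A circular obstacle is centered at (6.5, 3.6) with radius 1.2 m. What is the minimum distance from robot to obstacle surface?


center_dist = sqrt((5.9-6.5)^2 + (7.1-3.6)^2)
= sqrt(0.36 + 12.25)
= 3.5511
min_dist = center_dist - radius = 3.5511 - 1.2 = 2.3511 m


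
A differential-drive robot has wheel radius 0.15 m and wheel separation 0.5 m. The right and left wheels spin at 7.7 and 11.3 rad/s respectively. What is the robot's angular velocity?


vR = r*wR = 0.15*7.7 = 1.155 m/s
vL = r*wL = 0.15*11.3 = 1.695 m/s
v = (vR+vL)/2 = 1.425 m/s
omega = (vR-vL)/L = -1.08 rad/s
angular velocity = -1.08 rad/s


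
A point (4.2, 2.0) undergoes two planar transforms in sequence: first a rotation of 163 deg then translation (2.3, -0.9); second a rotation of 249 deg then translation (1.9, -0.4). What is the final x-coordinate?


After transform 1:
x1 = cos(163)*4.2 - sin(163)*2.0 + 2.3 = -2.3012
y1 = sin(163)*4.2 + cos(163)*2.0 + -0.9 = -1.5846
After transform 2:
x2 = cos(249)*-2.3012 - sin(249)*-1.5846 + 1.9
= 1.2453


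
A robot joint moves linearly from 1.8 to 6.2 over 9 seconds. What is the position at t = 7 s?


s = t/T = 7/9 = 0.7778
p(t) = p0 + (pf-p0)*s
= 1.8 + (6.2 - 1.8) * 0.7778
= 5.2222


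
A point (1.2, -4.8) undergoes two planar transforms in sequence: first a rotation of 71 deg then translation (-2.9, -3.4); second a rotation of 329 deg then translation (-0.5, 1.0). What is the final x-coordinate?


After transform 1:
x1 = cos(71)*1.2 - sin(71)*-4.8 + -2.9 = 2.0292
y1 = sin(71)*1.2 + cos(71)*-4.8 + -3.4 = -3.8281
After transform 2:
x2 = cos(329)*2.0292 - sin(329)*-3.8281 + -0.5
= -0.7323


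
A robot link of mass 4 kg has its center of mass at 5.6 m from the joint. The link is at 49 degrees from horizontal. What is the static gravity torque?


tau = m*g*L*cos(angle)
= 4 * 9.81 * 5.6 * cos(49 deg)
= 4 * 9.81 * 5.6 * 0.6561
= 144.165 Nm


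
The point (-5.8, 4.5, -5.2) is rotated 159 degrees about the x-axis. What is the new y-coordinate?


Rotation about x-axis: y' = y*cos(theta) - z*sin(theta)
= 4.5 * -0.9336 - -5.2 * 0.3584
= -2.3376


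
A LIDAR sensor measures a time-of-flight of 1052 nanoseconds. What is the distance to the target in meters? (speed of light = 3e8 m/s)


tof = 1052 ns = 1.052e-06 s
dist = c * tof / 2
= 3e8 * 1.052e-06 / 2
= 157.8 m


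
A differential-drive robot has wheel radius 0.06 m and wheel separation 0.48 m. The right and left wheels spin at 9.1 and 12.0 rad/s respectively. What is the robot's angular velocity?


vR = r*wR = 0.06*9.1 = 0.546 m/s
vL = r*wL = 0.06*12.0 = 0.72 m/s
v = (vR+vL)/2 = 0.633 m/s
omega = (vR-vL)/L = -0.3625 rad/s
angular velocity = -0.3625 rad/s


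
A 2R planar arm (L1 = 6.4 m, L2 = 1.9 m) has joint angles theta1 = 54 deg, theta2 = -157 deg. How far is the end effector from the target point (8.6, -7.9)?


End effector via forward kinematics:
x = L1*cos(t1) + L2*cos(t1+t2) = 3.3344
y = L1*sin(t1) + L2*sin(t1+t2) = 3.3264
Distance to target:
d = sqrt((8.6 - 3.3344)^2 + (-7.9 - 3.3264)^2)
= sqrt(27.7263 + 126.0322)
= 12.3999 m


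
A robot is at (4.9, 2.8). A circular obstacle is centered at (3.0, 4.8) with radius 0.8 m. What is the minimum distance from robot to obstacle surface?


center_dist = sqrt((4.9-3.0)^2 + (2.8-4.8)^2)
= sqrt(3.61 + 4.0)
= 2.7586
min_dist = center_dist - radius = 2.7586 - 0.8 = 1.9586 m


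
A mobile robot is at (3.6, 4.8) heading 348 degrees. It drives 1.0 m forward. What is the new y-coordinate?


y_new = y0 + d*sin(theta)
= 4.8 + 1.0*sin(348)
= 4.8 + -0.2079
= 4.5921


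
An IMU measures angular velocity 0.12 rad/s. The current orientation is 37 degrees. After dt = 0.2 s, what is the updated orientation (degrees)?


delta_theta = w * dt = 0.12 * 0.2 = 0.024 rad
= 1.3751 deg
theta_new = 37 + 1.3751 = 38.3751 deg


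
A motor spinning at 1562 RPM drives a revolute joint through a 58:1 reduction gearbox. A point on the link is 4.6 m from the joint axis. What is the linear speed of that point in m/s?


omega_motor = 1562 * 2*pi/60 = 163.5723 rad/s
omega_joint = omega_motor / 58 = 2.8202 rad/s
v = omega_joint * r = 2.8202 * 4.6
= 12.973 m/s


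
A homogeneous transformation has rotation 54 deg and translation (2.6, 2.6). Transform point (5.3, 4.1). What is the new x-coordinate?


x' = cos(theta)*px - sin(theta)*py + tx
= 0.5878*5.3 - 0.809*4.1 + 2.6
= 2.3983


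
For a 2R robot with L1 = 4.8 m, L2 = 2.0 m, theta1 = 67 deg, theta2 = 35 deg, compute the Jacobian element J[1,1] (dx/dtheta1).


J[1,1] = -L1*sin(t1) - L2*sin(t1+t2)
= -4.8*sin(67) - 2.0*sin(102)
= -6.3747


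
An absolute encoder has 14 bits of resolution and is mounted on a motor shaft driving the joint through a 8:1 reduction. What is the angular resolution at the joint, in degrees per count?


counts = 2^14 = 16384
effective counts at joint = 16384 * 8 = 131072
resolution = 360 / 131072
= 0.0027 deg/count


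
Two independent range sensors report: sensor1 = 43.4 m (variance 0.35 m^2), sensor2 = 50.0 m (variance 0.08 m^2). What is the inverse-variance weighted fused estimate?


w1 = (1/var1) / (1/var1 + 1/var2)
   = 2.8571 / (2.8571 + 12.5) = 0.186
w2 = 1 - w1 = 0.814
fused = w1*s1 + w2*s2 = 8.0744 + 40.6977
= 48.7721 m


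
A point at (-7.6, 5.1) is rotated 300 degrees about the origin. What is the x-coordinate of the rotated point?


x' = x*cos(theta) - y*sin(theta)
cos(300 deg) = 0.5, sin(300 deg) = -0.866
x' = -7.6 * 0.5 - 5.1 * -0.866
= -3.8 - -4.4167
= 0.6167


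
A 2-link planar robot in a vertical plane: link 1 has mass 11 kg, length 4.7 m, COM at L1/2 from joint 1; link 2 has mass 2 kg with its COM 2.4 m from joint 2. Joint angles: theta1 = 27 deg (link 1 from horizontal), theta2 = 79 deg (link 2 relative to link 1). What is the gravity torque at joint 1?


Horizontal distance from joint 1 to link-1 COM:
  x_c1 = (L1/2)*cos(t1) = 2.35 * 0.891 = 2.0939 m
Horizontal distance from joint 1 to link-2 COM:
  x_c2 = L1*cos(t1) + Lc2*cos(t1+t2)
       = 4.7*0.891 + 2.4*-0.2756 = 3.5262 m
tau1 = m1*g*x_c1 + m2*g*x_c2
     = 11*9.81*2.0939 + 2*9.81*3.5262
     = 225.949 + 69.1841
     = 295.1331 Nm


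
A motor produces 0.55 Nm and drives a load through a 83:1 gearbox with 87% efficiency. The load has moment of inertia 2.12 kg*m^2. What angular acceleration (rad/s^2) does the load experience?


tau_out = tau_motor * N * eta
= 0.55 * 83 * 0.87 = 39.7155 Nm
alpha = tau_out / I = 39.7155 / 2.12
= 18.7337 rad/s^2


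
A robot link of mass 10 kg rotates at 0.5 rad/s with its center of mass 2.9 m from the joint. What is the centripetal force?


F = m * omega^2 * r
= 10 * 0.5^2 * 2.9
= 10 * 0.25 * 2.9
= 7.25 N


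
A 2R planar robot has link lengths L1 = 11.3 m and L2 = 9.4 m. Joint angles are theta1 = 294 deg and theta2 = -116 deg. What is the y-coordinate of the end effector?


Convert angles to radians: theta1 = 5.1313, theta2 = -2.0246
y = L1*sin(theta1) + L2*sin(theta1+theta2)
y = -10.3231 + 0.3281
y = -9.995


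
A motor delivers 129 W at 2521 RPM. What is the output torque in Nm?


omega = 2521 * 2*pi/60 = 263.9985 rad/s
tau = P / omega = 129 / 263.9985
= 0.4886 Nm


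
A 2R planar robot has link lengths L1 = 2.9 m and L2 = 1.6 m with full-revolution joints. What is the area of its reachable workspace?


r_max = L1 + L2 = 4.5 m
r_min = |L1 - L2| = 1.3 m
Area = pi*(r_max^2 - r_min^2)
= pi*(20.25 - 1.69)
= pi * 18.56
= 58.308 m^2


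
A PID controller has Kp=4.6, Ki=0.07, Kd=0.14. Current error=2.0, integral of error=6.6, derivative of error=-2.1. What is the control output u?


u = Kp*e + Ki*int(e) + Kd*de/dt
= 4.6*2.0 + 0.07*6.6 + 0.14*(-2.1)
= 9.2 + 0.462 + -0.294
= 9.368


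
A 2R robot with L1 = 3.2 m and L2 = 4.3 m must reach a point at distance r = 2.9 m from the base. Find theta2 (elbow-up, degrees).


cos(theta2) = (r^2 - L1^2 - L2^2) / (2*L1*L2)
cos(theta2) = (8.41 - 10.24 - 18.49) / 27.52
cos(theta2) = -0.738372
theta2 = 137.5929 degrees


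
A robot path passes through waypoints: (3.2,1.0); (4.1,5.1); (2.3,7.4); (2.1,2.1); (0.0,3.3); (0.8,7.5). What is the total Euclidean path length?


Segment lengths:
  seg1 = sqrt((0.9)^2 + (4.1)^2) = 4.1976
  seg2 = sqrt((-1.8)^2 + (2.3)^2) = 2.9206
  seg3 = sqrt((-0.2)^2 + (-5.3)^2) = 5.3038
  seg4 = sqrt((-2.1)^2 + (1.2)^2) = 2.4187
  seg5 = sqrt((0.8)^2 + (4.2)^2) = 4.2755
Total = 19.1162


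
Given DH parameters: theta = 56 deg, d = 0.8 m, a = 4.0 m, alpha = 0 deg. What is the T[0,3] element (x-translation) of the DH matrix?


T[0,3] = a * cos(theta)
= 4.0 * cos(56 deg)
= 4.0 * 0.5592
= 2.2368


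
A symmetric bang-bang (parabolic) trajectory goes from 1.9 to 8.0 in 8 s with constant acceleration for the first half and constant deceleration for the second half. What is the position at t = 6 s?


Symmetric rest-to-rest: each phase covers (pf-p0)/2 in time T/2. 0.5*a*(T/2)^2 = (pf-p0)/2 => a = 4*(pf-p0)/T^2
a = 4*(8.0-1.9)/8^2 = 0.3812
t = 6 is in the deceleration phase (t > T/2).
p = pf - 0.5*a*(T-t)^2 = 8.0 - 0.5*0.3812*2^2
= 7.2375


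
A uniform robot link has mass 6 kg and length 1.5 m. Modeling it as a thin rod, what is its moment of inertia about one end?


I = (1/3) * m * L^2
= (1/3) * 6 * 1.5^2
= 0.333333 * 6 * 2.25
= 4.5 kg*m^2


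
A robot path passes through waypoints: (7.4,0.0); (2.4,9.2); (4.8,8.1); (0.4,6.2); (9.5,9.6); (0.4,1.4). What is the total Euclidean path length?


Segment lengths:
  seg1 = sqrt((-5.0)^2 + (9.2)^2) = 10.4709
  seg2 = sqrt((2.4)^2 + (-1.1)^2) = 2.6401
  seg3 = sqrt((-4.4)^2 + (-1.9)^2) = 4.7927
  seg4 = sqrt((9.1)^2 + (3.4)^2) = 9.7144
  seg5 = sqrt((-9.1)^2 + (-8.2)^2) = 12.2495
Total = 39.8676


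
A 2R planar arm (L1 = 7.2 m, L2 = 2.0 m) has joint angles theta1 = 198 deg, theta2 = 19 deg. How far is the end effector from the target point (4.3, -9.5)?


End effector via forward kinematics:
x = L1*cos(t1) + L2*cos(t1+t2) = -8.4449
y = L1*sin(t1) + L2*sin(t1+t2) = -3.4286
Distance to target:
d = sqrt((4.3 - -8.4449)^2 + (-9.5 - -3.4286)^2)
= sqrt(162.4319 + 36.8625)
= 14.1172 m


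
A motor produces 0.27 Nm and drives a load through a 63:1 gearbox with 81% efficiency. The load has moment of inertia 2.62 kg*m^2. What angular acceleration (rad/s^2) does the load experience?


tau_out = tau_motor * N * eta
= 0.27 * 63 * 0.81 = 13.7781 Nm
alpha = tau_out / I = 13.7781 / 2.62
= 5.2588 rad/s^2


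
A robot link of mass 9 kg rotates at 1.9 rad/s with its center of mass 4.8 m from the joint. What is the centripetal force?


F = m * omega^2 * r
= 9 * 1.9^2 * 4.8
= 9 * 3.61 * 4.8
= 155.952 N


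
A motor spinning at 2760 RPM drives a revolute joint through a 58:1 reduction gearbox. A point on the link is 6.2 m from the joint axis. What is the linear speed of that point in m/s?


omega_motor = 2760 * 2*pi/60 = 289.0265 rad/s
omega_joint = omega_motor / 58 = 4.9832 rad/s
v = omega_joint * r = 4.9832 * 6.2
= 30.8959 m/s


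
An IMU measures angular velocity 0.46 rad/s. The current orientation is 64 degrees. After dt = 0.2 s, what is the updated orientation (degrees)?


delta_theta = w * dt = 0.46 * 0.2 = 0.092 rad
= 5.2712 deg
theta_new = 64 + 5.2712 = 69.2712 deg


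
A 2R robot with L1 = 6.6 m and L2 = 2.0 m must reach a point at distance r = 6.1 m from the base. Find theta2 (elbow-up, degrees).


cos(theta2) = (r^2 - L1^2 - L2^2) / (2*L1*L2)
cos(theta2) = (37.21 - 43.56 - 4.0) / 26.4
cos(theta2) = -0.392045
theta2 = 113.0818 degrees


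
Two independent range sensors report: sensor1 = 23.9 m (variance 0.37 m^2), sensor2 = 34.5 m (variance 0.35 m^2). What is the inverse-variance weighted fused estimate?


w1 = (1/var1) / (1/var1 + 1/var2)
   = 2.7027 / (2.7027 + 2.8571) = 0.4861
w2 = 1 - w1 = 0.5139
fused = w1*s1 + w2*s2 = 11.6181 + 17.7292
= 29.3472 m


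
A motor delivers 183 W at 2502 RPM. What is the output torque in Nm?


omega = 2502 * 2*pi/60 = 262.0088 rad/s
tau = P / omega = 183 / 262.0088
= 0.6984 Nm


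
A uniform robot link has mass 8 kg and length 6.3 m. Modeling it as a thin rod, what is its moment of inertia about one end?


I = (1/3) * m * L^2
= (1/3) * 8 * 6.3^2
= 0.333333 * 8 * 39.69
= 105.84 kg*m^2


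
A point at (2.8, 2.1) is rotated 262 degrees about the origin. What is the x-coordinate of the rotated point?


x' = x*cos(theta) - y*sin(theta)
cos(262 deg) = -0.1392, sin(262 deg) = -0.9903
x' = 2.8 * -0.1392 - 2.1 * -0.9903
= -0.3897 - -2.0796
= 1.6899


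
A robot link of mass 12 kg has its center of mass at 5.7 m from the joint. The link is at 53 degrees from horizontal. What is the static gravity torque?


tau = m*g*L*cos(angle)
= 12 * 9.81 * 5.7 * cos(53 deg)
= 12 * 9.81 * 5.7 * 0.6018
= 403.8203 Nm


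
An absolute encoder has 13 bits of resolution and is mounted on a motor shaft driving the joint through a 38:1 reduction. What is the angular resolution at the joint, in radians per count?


counts = 2^13 = 8192
effective counts at joint = 8192 * 38 = 311296
resolution = 2*pi / 311296
= 2.0184e-05 rad/count


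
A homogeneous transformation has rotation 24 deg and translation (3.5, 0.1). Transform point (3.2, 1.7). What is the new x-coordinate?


x' = cos(theta)*px - sin(theta)*py + tx
= 0.9135*3.2 - 0.4067*1.7 + 3.5
= 5.7319


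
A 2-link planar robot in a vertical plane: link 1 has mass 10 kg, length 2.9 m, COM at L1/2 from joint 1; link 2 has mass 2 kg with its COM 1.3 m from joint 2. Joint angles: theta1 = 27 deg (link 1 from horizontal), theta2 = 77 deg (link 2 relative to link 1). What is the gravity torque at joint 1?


Horizontal distance from joint 1 to link-1 COM:
  x_c1 = (L1/2)*cos(t1) = 1.45 * 0.891 = 1.292 m
Horizontal distance from joint 1 to link-2 COM:
  x_c2 = L1*cos(t1) + Lc2*cos(t1+t2)
       = 2.9*0.891 + 1.3*-0.2419 = 2.2694 m
tau1 = m1*g*x_c1 + m2*g*x_c2
     = 10*9.81*1.292 + 2*9.81*2.2694
     = 126.7412 + 44.526
     = 171.2673 Nm


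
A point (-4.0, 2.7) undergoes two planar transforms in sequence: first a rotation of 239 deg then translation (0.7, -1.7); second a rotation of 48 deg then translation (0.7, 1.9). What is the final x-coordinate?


After transform 1:
x1 = cos(239)*-4.0 - sin(239)*2.7 + 0.7 = 5.0745
y1 = sin(239)*-4.0 + cos(239)*2.7 + -1.7 = 0.3381
After transform 2:
x2 = cos(48)*5.0745 - sin(48)*0.3381 + 0.7
= 3.8443


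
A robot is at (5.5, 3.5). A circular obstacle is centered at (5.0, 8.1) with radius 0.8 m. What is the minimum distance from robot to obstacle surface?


center_dist = sqrt((5.5-5.0)^2 + (3.5-8.1)^2)
= sqrt(0.25 + 21.16)
= 4.6271
min_dist = center_dist - radius = 4.6271 - 0.8 = 3.8271 m


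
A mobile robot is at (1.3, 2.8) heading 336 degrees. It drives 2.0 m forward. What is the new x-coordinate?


x_new = x0 + d*cos(theta)
= 1.3 + 2.0*cos(336)
= 1.3 + 1.8271
= 3.1271


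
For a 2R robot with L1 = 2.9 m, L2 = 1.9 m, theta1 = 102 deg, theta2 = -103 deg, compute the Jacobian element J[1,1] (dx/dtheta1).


J[1,1] = -L1*sin(t1) - L2*sin(t1+t2)
= -2.9*sin(102) - 1.9*sin(-1)
= -2.8035


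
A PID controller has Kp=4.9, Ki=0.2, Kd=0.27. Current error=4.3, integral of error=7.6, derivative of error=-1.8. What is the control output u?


u = Kp*e + Ki*int(e) + Kd*de/dt
= 4.9*4.3 + 0.2*7.6 + 0.27*(-1.8)
= 21.07 + 1.52 + -0.486
= 22.104


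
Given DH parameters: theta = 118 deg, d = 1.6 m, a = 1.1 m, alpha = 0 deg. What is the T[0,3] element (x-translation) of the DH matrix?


T[0,3] = a * cos(theta)
= 1.1 * cos(118 deg)
= 1.1 * -0.4695
= -0.5164


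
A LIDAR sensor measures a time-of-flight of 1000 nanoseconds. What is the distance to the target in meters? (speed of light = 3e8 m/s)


tof = 1000 ns = 1e-06 s
dist = c * tof / 2
= 3e8 * 1e-06 / 2
= 150.0 m


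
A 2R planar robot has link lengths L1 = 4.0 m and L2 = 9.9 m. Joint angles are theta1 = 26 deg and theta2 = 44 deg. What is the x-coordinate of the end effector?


Convert angles to radians: theta1 = 0.4538, theta2 = 0.7679
x = L1*cos(theta1) + L2*cos(theta1+theta2)
x = 3.5952 + 3.386
x = 6.9812


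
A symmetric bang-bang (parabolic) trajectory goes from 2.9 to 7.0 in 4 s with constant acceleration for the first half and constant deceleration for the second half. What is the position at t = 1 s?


Symmetric rest-to-rest: each phase covers (pf-p0)/2 in time T/2. 0.5*a*(T/2)^2 = (pf-p0)/2 => a = 4*(pf-p0)/T^2
a = 4*(7.0-2.9)/4^2 = 1.025
t = 1 is in the acceleration phase (t <= T/2).
p = p0 + 0.5*a*t^2 = 2.9 + 0.5*1.025*1^2
= 3.4125


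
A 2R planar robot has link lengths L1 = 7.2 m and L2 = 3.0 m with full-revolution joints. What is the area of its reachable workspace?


r_max = L1 + L2 = 10.2 m
r_min = |L1 - L2| = 4.2 m
Area = pi*(r_max^2 - r_min^2)
= pi*(104.04 - 17.64)
= pi * 86.4
= 271.4336 m^2


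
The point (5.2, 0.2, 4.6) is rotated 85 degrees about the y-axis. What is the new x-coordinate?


Rotation about y-axis: x' = x*cos(theta) + z*sin(theta)
= 5.2 * 0.0872 + 4.6 * 0.9962
= 5.0357


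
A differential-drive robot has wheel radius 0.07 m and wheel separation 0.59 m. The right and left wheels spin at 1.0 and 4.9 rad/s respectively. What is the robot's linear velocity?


vR = r*wR = 0.07*1.0 = 0.07 m/s
vL = r*wL = 0.07*4.9 = 0.343 m/s
v = (vR+vL)/2 = 0.2065 m/s
omega = (vR-vL)/L = -0.4627 rad/s
linear velocity = 0.2065 m/s


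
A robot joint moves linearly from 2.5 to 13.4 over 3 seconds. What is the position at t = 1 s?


s = t/T = 1/3 = 0.3333
p(t) = p0 + (pf-p0)*s
= 2.5 + (13.4 - 2.5) * 0.3333
= 6.1333


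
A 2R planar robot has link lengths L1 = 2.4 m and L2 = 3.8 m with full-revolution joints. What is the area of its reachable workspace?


r_max = L1 + L2 = 6.2 m
r_min = |L1 - L2| = 1.4 m
Area = pi*(r_max^2 - r_min^2)
= pi*(38.44 - 1.96)
= pi * 36.48
= 114.6053 m^2


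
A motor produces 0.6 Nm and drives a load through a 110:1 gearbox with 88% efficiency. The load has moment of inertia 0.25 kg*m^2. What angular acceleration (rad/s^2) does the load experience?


tau_out = tau_motor * N * eta
= 0.6 * 110 * 0.88 = 58.08 Nm
alpha = tau_out / I = 58.08 / 0.25
= 232.32 rad/s^2


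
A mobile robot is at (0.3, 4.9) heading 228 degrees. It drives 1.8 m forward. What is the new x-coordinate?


x_new = x0 + d*cos(theta)
= 0.3 + 1.8*cos(228)
= 0.3 + -1.2044
= -0.9044


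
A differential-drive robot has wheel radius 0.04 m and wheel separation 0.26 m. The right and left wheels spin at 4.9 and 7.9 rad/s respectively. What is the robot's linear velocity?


vR = r*wR = 0.04*4.9 = 0.196 m/s
vL = r*wL = 0.04*7.9 = 0.316 m/s
v = (vR+vL)/2 = 0.256 m/s
omega = (vR-vL)/L = -0.4615 rad/s
linear velocity = 0.256 m/s


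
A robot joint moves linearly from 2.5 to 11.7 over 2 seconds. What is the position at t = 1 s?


s = t/T = 1/2 = 0.5
p(t) = p0 + (pf-p0)*s
= 2.5 + (11.7 - 2.5) * 0.5
= 7.1


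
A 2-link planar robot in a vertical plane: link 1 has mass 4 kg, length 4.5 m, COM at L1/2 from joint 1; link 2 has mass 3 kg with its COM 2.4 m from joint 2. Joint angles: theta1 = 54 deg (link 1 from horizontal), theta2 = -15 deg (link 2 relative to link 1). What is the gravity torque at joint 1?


Horizontal distance from joint 1 to link-1 COM:
  x_c1 = (L1/2)*cos(t1) = 2.25 * 0.5878 = 1.3225 m
Horizontal distance from joint 1 to link-2 COM:
  x_c2 = L1*cos(t1) + Lc2*cos(t1+t2)
       = 4.5*0.5878 + 2.4*0.7771 = 4.5102 m
tau1 = m1*g*x_c1 + m2*g*x_c2
     = 4*9.81*1.3225 + 3*9.81*4.5102
     = 51.8956 + 132.7347
     = 184.6303 Nm


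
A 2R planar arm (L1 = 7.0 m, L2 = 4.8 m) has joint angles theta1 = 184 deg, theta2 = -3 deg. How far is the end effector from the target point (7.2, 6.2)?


End effector via forward kinematics:
x = L1*cos(t1) + L2*cos(t1+t2) = -11.7822
y = L1*sin(t1) + L2*sin(t1+t2) = -0.5721
Distance to target:
d = sqrt((7.2 - -11.7822)^2 + (6.2 - -0.5721)^2)
= sqrt(360.3246 + 45.8609)
= 20.154 m


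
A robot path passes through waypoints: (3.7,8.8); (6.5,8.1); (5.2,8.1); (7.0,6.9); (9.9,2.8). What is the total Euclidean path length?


Segment lengths:
  seg1 = sqrt((2.8)^2 + (-0.7)^2) = 2.8862
  seg2 = sqrt((-1.3)^2 + (0.0)^2) = 1.3
  seg3 = sqrt((1.8)^2 + (-1.2)^2) = 2.1633
  seg4 = sqrt((2.9)^2 + (-4.1)^2) = 5.022
Total = 11.3715
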